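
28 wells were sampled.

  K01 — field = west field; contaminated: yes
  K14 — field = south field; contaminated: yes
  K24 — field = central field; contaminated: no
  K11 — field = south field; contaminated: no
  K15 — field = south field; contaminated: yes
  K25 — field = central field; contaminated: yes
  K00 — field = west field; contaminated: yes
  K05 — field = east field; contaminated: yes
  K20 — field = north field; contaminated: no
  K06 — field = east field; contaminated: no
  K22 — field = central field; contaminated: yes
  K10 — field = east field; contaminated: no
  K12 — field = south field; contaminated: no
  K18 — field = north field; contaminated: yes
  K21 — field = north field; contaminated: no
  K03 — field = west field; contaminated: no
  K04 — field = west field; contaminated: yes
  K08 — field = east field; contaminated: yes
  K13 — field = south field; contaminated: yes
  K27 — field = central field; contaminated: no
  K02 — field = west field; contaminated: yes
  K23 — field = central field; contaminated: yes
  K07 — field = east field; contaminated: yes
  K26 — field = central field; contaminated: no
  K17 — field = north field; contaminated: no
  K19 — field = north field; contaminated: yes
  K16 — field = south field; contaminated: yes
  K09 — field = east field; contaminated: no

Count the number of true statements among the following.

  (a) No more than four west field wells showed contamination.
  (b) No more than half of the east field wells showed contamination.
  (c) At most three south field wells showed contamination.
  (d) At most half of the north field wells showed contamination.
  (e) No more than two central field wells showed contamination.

3

(a) west field: |A| = 5, |A ∩ B| = 4; needs |A ∩ B| ≤ 4 — true.
(b) east field: |A| = 6, |A ∩ B| = 3; needs |A ∩ B| ≤ |A ∖ B| — true.
(c) south field: |A| = 6, |A ∩ B| = 4; needs |A ∩ B| ≤ 3 — false.
(d) north field: |A| = 5, |A ∩ B| = 2; needs |A ∩ B| ≤ |A ∖ B| — true.
(e) central field: |A| = 6, |A ∩ B| = 3; needs |A ∩ B| ≤ 2 — false.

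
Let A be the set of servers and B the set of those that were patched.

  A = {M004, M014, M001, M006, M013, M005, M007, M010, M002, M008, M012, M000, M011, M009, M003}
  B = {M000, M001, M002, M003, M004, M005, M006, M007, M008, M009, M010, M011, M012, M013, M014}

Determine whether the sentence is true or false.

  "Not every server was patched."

False

Truth condition: A ⊄ B (|A ∖ B| ≥ 1).
|A| = 15, |A ∩ B| = 15, |A ∖ B| = 0.
So the statement is false.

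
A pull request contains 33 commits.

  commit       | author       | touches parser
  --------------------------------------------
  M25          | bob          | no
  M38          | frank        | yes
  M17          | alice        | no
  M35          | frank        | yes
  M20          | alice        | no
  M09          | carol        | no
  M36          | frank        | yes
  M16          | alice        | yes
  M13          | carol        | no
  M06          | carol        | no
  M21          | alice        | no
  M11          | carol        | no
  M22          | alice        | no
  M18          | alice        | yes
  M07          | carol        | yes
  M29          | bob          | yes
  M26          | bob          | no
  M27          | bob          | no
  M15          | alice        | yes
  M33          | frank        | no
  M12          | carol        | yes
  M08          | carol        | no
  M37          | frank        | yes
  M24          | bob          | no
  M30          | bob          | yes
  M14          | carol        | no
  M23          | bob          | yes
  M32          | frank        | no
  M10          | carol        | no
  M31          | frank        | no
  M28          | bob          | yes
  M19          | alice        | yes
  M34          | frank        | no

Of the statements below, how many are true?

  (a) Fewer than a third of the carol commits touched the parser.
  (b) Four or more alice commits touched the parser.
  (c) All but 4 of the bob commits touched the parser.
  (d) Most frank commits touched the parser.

3

(a) carol: |A| = 9, |A ∩ B| = 2; needs |A ∩ B| / |A| < 1/3 — true.
(b) alice: |A| = 8, |A ∩ B| = 4; needs |A ∩ B| ≥ 4 — true.
(c) bob: |A| = 8, |A ∩ B| = 4; needs |A ∖ B| = 4 — true.
(d) frank: |A| = 8, |A ∩ B| = 4; needs |A ∩ B| > |A ∖ B| — false.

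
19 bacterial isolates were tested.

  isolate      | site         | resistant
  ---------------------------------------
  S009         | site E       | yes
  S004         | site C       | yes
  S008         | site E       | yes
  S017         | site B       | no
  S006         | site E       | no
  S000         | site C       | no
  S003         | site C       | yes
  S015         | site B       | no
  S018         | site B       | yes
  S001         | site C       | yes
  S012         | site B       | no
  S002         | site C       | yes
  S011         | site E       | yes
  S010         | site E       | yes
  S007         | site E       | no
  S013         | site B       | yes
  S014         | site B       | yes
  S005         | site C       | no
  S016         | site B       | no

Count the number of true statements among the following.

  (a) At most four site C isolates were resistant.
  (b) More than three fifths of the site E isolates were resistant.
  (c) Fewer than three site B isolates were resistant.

(a) site C: |A| = 6, |A ∩ B| = 4; needs |A ∩ B| ≤ 4 — true.
(b) site E: |A| = 6, |A ∩ B| = 4; needs |A ∩ B| / |A| > 3/5 — true.
(c) site B: |A| = 7, |A ∩ B| = 3; needs |A ∩ B| < 3 — false.

2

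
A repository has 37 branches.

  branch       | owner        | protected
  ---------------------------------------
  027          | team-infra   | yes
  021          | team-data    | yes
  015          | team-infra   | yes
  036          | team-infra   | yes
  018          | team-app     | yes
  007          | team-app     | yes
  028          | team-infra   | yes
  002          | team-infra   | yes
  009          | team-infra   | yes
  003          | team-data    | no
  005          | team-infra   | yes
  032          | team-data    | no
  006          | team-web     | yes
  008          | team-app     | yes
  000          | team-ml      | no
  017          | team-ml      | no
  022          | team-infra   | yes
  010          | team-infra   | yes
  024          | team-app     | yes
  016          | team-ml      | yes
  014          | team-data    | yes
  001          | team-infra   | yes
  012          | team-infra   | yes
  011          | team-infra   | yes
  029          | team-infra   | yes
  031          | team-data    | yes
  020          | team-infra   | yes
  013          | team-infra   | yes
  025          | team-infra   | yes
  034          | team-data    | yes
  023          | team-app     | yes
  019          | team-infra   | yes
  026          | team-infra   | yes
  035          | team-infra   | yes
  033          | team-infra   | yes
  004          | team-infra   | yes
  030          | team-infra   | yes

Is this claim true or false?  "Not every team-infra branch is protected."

Truth condition: A ⊄ B (|A ∖ B| ≥ 1).
|A| = 22, |A ∩ B| = 22, |A ∖ B| = 0.
So the statement is false.

False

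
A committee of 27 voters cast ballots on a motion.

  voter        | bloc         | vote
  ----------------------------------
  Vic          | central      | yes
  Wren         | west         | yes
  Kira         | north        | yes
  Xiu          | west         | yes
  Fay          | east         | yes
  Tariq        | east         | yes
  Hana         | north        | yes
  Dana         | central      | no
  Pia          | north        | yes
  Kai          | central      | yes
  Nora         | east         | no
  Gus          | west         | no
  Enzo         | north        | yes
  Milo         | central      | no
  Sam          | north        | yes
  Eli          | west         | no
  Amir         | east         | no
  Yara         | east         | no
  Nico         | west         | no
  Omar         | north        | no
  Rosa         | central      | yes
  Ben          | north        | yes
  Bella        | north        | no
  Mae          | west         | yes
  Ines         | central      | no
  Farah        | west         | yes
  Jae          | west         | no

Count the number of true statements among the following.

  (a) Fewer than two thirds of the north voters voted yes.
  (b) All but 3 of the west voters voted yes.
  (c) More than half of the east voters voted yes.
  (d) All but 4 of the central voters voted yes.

(a) north: |A| = 8, |A ∩ B| = 6; needs |A ∩ B| / |A| < 2/3 — false.
(b) west: |A| = 8, |A ∩ B| = 4; needs |A ∖ B| = 3 — false.
(c) east: |A| = 5, |A ∩ B| = 2; needs |A ∩ B| > |A ∖ B| — false.
(d) central: |A| = 6, |A ∩ B| = 3; needs |A ∖ B| = 4 — false.

0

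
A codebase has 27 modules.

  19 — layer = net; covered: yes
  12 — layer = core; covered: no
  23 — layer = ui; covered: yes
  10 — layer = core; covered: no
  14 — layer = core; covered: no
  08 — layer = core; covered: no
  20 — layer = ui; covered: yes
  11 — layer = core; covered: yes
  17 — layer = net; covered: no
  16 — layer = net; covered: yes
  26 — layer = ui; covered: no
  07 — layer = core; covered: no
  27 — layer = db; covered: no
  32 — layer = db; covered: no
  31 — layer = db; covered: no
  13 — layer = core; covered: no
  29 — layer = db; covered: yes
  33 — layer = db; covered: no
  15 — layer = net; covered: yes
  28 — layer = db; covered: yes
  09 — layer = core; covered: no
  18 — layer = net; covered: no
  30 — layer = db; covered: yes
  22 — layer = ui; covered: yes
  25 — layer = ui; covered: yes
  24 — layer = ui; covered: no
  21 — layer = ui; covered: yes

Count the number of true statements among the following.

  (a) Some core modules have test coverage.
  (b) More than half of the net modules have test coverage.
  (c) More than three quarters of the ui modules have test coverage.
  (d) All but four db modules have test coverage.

3

(a) core: |A| = 8, |A ∩ B| = 1; needs A ∩ B ≠ ∅ (|A ∩ B| ≥ 1) — true.
(b) net: |A| = 5, |A ∩ B| = 3; needs |A ∩ B| > |A ∖ B| — true.
(c) ui: |A| = 7, |A ∩ B| = 5; needs |A ∩ B| / |A| > 3/4 — false.
(d) db: |A| = 7, |A ∩ B| = 3; needs |A ∖ B| = 4 — true.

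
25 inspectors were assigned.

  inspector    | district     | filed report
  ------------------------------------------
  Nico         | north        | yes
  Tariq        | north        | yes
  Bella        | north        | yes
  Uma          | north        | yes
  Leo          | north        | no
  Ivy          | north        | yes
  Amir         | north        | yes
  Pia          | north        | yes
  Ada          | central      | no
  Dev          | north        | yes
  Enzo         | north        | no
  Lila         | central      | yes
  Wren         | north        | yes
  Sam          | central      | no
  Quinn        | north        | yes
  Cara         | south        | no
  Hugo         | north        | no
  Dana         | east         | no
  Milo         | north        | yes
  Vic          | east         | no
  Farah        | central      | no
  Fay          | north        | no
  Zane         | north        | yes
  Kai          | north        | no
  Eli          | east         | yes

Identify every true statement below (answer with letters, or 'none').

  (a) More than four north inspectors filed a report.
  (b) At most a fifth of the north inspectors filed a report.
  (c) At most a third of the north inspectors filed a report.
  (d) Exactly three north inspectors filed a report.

(a)

|A| = 17, |A ∩ B| = 12, |A ∖ B| = 5.
(a) |A ∩ B| > 4: holds.
(b) |A ∩ B| / |A| ≤ 1/5: fails.
(c) |A ∩ B| / |A| ≤ 1/3: fails.
(d) |A ∩ B| = 3: fails.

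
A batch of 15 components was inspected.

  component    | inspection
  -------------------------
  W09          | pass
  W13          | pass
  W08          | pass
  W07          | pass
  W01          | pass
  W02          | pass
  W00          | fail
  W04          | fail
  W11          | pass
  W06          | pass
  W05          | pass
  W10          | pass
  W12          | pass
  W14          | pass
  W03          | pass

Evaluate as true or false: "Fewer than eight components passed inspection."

False

The determiner here denotes the relation: |A ∩ B| < 8.
|A| = 15, |A ∩ B| = 13, |A ∖ B| = 2.
|A ∩ B| = 13, so the statement is false.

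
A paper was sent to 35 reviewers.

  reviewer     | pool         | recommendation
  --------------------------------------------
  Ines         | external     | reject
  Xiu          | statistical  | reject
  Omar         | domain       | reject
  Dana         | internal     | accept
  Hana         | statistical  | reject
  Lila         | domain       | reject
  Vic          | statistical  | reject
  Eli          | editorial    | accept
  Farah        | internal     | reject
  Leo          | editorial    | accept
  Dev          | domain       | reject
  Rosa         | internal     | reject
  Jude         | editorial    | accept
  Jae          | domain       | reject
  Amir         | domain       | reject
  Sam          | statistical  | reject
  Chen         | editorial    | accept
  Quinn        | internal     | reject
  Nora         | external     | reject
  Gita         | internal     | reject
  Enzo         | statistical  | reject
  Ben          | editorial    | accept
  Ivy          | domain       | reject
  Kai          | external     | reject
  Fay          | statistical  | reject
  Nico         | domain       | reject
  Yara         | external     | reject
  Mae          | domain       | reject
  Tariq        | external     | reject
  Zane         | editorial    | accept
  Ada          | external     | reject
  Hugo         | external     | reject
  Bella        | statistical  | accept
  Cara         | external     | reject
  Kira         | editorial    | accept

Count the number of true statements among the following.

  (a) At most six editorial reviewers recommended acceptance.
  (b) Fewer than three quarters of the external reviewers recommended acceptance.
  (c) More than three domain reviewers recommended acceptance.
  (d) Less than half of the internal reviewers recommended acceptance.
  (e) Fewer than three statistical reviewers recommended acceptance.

3

(a) editorial: |A| = 7, |A ∩ B| = 7; needs |A ∩ B| ≤ 6 — false.
(b) external: |A| = 8, |A ∩ B| = 0; needs |A ∩ B| / |A| < 3/4 — true.
(c) domain: |A| = 8, |A ∩ B| = 0; needs |A ∩ B| > 3 — false.
(d) internal: |A| = 5, |A ∩ B| = 1; needs |A ∩ B| < |A ∖ B| — true.
(e) statistical: |A| = 7, |A ∩ B| = 1; needs |A ∩ B| < 3 — true.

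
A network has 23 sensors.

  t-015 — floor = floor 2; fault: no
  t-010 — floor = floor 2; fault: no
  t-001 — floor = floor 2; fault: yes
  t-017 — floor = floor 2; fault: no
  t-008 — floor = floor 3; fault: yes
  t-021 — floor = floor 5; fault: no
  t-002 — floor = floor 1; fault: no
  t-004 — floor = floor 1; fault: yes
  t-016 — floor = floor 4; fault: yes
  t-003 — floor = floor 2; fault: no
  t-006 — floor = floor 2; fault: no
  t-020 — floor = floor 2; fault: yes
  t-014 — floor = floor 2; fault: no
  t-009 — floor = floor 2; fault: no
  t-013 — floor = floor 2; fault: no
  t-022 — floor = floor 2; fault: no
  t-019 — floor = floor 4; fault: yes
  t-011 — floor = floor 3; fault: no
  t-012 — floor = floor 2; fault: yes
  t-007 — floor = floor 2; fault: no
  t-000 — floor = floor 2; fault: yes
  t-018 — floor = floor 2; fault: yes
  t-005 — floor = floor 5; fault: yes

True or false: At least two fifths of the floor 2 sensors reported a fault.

False

'At least two fifths of the floor 2 sensors reported a fault' holds iff |A ∩ B| / |A| ≥ 2/5.
|A| = 15, |A ∩ B| = 5, |A ∖ B| = 10.
|A ∩ B|/|A| = 5/15, so the statement is false.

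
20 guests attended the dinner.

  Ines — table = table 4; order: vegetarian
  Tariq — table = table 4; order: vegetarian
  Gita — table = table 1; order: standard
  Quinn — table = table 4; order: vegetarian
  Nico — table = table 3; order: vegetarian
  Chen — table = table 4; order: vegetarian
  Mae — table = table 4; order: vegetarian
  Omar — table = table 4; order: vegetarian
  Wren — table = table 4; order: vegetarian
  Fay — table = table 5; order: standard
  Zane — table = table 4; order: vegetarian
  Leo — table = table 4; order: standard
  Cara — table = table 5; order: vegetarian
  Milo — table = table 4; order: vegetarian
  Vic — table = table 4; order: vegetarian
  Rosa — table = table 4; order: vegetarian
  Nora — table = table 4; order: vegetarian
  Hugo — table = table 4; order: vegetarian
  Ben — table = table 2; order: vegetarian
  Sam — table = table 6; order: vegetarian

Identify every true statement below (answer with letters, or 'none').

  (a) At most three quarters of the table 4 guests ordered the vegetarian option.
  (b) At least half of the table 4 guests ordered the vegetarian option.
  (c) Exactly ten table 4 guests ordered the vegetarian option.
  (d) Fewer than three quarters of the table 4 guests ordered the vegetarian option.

|A| = 14, |A ∩ B| = 13, |A ∖ B| = 1.
(a) |A ∩ B| / |A| ≤ 3/4: fails.
(b) |A ∩ B| ≥ |A ∖ B|: holds.
(c) |A ∩ B| = 10: fails.
(d) |A ∩ B| / |A| < 3/4: fails.

(b)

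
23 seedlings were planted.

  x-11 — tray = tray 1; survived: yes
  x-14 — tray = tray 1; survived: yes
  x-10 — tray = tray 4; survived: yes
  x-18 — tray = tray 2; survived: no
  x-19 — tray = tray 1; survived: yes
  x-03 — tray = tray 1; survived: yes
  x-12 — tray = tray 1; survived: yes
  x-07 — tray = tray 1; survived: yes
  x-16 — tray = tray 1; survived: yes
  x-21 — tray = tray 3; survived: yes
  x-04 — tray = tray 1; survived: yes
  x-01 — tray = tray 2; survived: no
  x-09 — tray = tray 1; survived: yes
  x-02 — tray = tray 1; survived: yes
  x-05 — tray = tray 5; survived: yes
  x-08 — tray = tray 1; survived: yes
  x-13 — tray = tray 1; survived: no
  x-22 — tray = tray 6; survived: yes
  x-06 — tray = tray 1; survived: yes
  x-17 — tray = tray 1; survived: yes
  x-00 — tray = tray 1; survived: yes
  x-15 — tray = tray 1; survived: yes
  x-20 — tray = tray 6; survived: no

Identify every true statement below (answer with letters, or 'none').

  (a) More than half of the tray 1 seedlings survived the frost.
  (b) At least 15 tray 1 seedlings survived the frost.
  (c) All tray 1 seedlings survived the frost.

(a), (b)

|A| = 16, |A ∩ B| = 15, |A ∖ B| = 1.
(a) |A ∩ B| > |A ∖ B|: holds.
(b) |A ∩ B| ≥ 15: holds.
(c) A ⊆ B, i.e. every element of A is in B (|A ∖ B| = 0): fails.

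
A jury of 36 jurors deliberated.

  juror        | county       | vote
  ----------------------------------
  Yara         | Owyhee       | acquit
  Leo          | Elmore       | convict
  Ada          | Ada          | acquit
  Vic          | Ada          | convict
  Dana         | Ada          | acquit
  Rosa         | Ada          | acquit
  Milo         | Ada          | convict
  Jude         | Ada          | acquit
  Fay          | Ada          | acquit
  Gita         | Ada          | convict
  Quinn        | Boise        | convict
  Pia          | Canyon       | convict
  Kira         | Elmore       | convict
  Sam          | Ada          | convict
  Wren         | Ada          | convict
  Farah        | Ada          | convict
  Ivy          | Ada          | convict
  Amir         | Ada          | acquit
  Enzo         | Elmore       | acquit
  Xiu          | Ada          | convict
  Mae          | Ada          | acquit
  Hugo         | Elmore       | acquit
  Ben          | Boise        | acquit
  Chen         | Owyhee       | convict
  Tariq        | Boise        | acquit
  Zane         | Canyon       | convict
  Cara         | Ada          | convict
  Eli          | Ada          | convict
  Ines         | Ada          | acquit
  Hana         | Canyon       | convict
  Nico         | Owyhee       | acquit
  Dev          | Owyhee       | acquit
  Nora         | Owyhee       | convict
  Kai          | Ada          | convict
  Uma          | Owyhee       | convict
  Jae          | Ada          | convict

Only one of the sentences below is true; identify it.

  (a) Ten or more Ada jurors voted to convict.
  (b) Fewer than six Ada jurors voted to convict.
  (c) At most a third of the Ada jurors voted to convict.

(a)

|A| = 20, |A ∩ B| = 12, |A ∖ B| = 8.
(a) requires |A ∩ B| ≥ 10: true.
(b) requires |A ∩ B| < 6: false.
(c) requires |A ∩ B| / |A| ≤ 1/3: false.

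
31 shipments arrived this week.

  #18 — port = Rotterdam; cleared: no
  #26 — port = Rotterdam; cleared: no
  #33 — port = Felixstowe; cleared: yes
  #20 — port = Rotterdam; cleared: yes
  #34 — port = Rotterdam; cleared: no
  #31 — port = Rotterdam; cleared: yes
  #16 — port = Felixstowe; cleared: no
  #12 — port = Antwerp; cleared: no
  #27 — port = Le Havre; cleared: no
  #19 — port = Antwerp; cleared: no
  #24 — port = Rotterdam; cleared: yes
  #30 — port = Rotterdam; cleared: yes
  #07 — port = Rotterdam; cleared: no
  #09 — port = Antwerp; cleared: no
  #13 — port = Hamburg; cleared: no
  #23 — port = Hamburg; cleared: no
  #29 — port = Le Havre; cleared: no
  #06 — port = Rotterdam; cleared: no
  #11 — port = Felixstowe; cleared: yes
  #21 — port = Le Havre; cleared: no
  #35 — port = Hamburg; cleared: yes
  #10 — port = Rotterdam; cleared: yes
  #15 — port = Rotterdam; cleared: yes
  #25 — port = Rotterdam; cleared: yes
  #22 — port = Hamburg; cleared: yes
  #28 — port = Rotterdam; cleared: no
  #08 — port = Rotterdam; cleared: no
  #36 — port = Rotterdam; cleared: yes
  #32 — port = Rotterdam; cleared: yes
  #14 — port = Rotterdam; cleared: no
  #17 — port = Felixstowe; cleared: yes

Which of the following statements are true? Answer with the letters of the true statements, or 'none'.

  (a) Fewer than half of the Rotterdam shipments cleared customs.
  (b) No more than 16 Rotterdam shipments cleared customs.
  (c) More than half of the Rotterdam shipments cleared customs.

|A| = 17, |A ∩ B| = 9, |A ∖ B| = 8.
(a) |A ∩ B| < |A ∖ B|: fails.
(b) |A ∩ B| ≤ 16: holds.
(c) |A ∩ B| > |A ∖ B|: holds.

(b), (c)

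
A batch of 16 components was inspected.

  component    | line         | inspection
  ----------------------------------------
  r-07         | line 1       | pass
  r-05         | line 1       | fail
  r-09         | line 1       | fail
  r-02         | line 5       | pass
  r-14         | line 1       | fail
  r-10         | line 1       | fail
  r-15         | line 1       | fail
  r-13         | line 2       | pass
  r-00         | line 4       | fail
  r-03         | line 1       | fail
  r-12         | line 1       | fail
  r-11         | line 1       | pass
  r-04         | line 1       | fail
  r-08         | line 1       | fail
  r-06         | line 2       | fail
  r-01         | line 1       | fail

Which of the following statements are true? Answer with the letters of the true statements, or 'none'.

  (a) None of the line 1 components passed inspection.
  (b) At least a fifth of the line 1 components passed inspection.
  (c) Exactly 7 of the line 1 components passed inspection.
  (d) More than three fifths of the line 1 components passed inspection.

none

|A| = 12, |A ∩ B| = 2, |A ∖ B| = 10.
(a) A ∩ B = ∅ (|A ∩ B| = 0): fails.
(b) |A ∩ B| / |A| ≥ 1/5: fails.
(c) |A ∩ B| = 7: fails.
(d) |A ∩ B| / |A| > 3/5: fails.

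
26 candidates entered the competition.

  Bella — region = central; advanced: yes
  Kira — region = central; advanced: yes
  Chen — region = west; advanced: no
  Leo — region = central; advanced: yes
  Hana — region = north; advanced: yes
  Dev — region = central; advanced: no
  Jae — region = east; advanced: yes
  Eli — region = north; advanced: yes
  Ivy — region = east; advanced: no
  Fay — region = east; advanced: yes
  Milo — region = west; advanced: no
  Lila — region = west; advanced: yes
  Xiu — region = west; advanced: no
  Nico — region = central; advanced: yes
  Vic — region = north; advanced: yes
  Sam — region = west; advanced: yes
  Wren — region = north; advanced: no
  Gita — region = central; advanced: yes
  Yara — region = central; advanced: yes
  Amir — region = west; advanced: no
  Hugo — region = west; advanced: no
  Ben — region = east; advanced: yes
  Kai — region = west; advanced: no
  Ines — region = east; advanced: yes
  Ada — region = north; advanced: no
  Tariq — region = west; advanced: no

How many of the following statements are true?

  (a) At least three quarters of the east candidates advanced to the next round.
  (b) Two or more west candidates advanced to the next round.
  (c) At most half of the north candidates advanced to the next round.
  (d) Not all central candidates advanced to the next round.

(a) east: |A| = 5, |A ∩ B| = 4; needs |A ∩ B| / |A| ≥ 3/4 — true.
(b) west: |A| = 9, |A ∩ B| = 2; needs |A ∩ B| ≥ 2 — true.
(c) north: |A| = 5, |A ∩ B| = 3; needs |A ∩ B| ≤ |A ∖ B| — false.
(d) central: |A| = 7, |A ∩ B| = 6; needs A ⊄ B (|A ∖ B| ≥ 1) — true.

3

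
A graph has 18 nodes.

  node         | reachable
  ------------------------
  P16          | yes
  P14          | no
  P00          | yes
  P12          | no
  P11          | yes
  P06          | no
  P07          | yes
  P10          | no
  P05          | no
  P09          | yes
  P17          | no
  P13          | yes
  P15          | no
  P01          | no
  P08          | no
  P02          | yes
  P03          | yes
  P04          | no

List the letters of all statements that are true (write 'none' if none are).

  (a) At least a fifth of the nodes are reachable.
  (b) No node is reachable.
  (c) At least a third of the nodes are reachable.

|A| = 18, |A ∩ B| = 8, |A ∖ B| = 10.
(a) |A ∩ B| / |A| ≥ 1/5: holds.
(b) A ∩ B = ∅ (|A ∩ B| = 0): fails.
(c) |A ∩ B| / |A| ≥ 1/3: holds.

(a), (c)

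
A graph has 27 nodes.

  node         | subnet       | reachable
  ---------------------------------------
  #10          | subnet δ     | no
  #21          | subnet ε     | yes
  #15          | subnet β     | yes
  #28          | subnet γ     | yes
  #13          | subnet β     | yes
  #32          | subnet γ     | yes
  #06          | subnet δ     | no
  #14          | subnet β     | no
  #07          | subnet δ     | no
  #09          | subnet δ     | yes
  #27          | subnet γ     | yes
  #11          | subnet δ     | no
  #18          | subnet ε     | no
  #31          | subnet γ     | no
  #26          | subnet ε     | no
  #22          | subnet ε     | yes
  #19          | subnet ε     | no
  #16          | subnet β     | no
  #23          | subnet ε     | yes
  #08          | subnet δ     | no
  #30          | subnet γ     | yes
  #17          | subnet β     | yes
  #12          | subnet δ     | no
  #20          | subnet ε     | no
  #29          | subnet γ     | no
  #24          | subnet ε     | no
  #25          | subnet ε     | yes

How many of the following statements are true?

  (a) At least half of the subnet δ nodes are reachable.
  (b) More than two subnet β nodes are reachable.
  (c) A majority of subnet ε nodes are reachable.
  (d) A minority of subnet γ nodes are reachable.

1

(a) subnet δ: |A| = 7, |A ∩ B| = 1; needs |A ∩ B| ≥ |A ∖ B| — false.
(b) subnet β: |A| = 5, |A ∩ B| = 3; needs |A ∩ B| > 2 — true.
(c) subnet ε: |A| = 9, |A ∩ B| = 4; needs |A ∩ B| > |A ∖ B| — false.
(d) subnet γ: |A| = 6, |A ∩ B| = 4; needs |A ∩ B| < |A ∖ B| — false.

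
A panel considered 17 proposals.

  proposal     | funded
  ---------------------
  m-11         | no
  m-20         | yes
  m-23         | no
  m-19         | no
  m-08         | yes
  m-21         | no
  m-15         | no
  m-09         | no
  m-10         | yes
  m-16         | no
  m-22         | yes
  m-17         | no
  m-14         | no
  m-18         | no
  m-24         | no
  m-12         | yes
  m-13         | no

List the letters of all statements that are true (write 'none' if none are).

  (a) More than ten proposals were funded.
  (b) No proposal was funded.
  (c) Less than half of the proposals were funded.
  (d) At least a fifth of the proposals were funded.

(c), (d)

|A| = 17, |A ∩ B| = 5, |A ∖ B| = 12.
(a) |A ∩ B| > 10: fails.
(b) A ∩ B = ∅ (|A ∩ B| = 0): fails.
(c) |A ∩ B| < |A ∖ B|: holds.
(d) |A ∩ B| / |A| ≥ 1/5: holds.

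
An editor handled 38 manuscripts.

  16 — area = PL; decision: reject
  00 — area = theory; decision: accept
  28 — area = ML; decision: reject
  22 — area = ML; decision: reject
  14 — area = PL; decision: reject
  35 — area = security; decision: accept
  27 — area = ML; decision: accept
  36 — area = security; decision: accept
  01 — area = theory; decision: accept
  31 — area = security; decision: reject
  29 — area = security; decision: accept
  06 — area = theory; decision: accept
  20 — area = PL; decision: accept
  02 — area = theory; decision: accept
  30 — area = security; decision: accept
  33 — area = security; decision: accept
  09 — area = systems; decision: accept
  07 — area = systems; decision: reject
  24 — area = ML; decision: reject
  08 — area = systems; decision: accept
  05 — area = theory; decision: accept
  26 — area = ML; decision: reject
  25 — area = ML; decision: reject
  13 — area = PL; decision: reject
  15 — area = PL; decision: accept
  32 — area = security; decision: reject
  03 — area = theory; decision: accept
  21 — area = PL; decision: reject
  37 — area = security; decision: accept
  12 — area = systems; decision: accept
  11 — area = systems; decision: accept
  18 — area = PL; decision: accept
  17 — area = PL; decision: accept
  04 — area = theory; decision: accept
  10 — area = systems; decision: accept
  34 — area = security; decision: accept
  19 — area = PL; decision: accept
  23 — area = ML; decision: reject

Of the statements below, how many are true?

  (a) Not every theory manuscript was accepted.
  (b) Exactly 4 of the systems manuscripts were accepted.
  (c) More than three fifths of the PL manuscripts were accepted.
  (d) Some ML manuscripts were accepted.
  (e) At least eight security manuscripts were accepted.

1

(a) theory: |A| = 7, |A ∩ B| = 7; needs A ⊄ B (|A ∖ B| ≥ 1) — false.
(b) systems: |A| = 6, |A ∩ B| = 5; needs |A ∩ B| = 4 — false.
(c) PL: |A| = 9, |A ∩ B| = 5; needs |A ∩ B| / |A| > 3/5 — false.
(d) ML: |A| = 7, |A ∩ B| = 1; needs A ∩ B ≠ ∅ (|A ∩ B| ≥ 1) — true.
(e) security: |A| = 9, |A ∩ B| = 7; needs |A ∩ B| ≥ 8 — false.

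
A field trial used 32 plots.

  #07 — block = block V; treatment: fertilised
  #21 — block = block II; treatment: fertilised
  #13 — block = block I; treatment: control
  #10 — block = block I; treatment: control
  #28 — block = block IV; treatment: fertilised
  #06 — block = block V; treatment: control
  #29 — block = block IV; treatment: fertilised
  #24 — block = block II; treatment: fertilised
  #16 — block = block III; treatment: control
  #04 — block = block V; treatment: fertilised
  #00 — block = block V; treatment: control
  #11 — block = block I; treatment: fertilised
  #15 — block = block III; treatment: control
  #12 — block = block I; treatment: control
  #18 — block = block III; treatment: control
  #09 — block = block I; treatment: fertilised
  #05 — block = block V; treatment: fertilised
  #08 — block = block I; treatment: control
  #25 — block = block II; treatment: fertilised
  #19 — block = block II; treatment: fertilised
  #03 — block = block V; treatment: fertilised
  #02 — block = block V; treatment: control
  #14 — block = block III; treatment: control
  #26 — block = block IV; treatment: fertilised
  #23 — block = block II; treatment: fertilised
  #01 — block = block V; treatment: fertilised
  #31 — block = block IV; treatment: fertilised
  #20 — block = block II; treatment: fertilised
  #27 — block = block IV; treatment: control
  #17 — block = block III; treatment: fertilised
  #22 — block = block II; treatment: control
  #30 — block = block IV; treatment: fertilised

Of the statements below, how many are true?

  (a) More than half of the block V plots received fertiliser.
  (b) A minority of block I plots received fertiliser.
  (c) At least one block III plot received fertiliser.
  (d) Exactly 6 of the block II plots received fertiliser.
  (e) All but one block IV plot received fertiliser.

(a) block V: |A| = 8, |A ∩ B| = 5; needs |A ∩ B| > |A ∖ B| — true.
(b) block I: |A| = 6, |A ∩ B| = 2; needs |A ∩ B| < |A ∖ B| — true.
(c) block III: |A| = 5, |A ∩ B| = 1; needs A ∩ B ≠ ∅ (|A ∩ B| ≥ 1) — true.
(d) block II: |A| = 7, |A ∩ B| = 6; needs |A ∩ B| = 6 — true.
(e) block IV: |A| = 6, |A ∩ B| = 5; needs |A ∖ B| = 1 — true.

5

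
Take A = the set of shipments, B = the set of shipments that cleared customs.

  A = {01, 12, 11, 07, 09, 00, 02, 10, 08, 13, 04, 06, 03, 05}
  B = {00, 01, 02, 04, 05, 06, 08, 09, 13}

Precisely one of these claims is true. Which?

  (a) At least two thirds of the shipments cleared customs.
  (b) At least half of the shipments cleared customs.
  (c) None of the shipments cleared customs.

|A| = 14, |A ∩ B| = 9, |A ∖ B| = 5.
(a) requires |A ∩ B| / |A| ≥ 2/3: false.
(b) requires |A ∩ B| ≥ |A ∖ B|: true.
(c) requires A ∩ B = ∅ (|A ∩ B| = 0): false.

(b)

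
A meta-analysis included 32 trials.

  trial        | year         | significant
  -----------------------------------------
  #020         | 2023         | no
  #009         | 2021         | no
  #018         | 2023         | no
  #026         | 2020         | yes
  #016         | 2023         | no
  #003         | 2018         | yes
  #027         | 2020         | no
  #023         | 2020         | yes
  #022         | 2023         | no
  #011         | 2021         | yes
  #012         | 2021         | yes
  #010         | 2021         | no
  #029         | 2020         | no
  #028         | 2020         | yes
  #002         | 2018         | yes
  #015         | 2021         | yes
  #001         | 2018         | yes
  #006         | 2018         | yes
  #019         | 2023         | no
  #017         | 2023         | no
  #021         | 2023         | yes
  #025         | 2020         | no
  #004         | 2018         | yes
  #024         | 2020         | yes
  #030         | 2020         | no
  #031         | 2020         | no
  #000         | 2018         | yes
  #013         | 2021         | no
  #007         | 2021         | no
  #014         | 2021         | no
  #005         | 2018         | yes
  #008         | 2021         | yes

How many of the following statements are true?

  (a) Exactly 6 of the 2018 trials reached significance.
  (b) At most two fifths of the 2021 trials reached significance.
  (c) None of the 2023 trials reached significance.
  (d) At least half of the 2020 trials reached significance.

(a) 2018: |A| = 7, |A ∩ B| = 7; needs |A ∩ B| = 6 — false.
(b) 2021: |A| = 9, |A ∩ B| = 4; needs |A ∩ B| / |A| ≤ 2/5 — false.
(c) 2023: |A| = 7, |A ∩ B| = 1; needs A ∩ B = ∅ (|A ∩ B| = 0) — false.
(d) 2020: |A| = 9, |A ∩ B| = 4; needs |A ∩ B| ≥ |A ∖ B| — false.

0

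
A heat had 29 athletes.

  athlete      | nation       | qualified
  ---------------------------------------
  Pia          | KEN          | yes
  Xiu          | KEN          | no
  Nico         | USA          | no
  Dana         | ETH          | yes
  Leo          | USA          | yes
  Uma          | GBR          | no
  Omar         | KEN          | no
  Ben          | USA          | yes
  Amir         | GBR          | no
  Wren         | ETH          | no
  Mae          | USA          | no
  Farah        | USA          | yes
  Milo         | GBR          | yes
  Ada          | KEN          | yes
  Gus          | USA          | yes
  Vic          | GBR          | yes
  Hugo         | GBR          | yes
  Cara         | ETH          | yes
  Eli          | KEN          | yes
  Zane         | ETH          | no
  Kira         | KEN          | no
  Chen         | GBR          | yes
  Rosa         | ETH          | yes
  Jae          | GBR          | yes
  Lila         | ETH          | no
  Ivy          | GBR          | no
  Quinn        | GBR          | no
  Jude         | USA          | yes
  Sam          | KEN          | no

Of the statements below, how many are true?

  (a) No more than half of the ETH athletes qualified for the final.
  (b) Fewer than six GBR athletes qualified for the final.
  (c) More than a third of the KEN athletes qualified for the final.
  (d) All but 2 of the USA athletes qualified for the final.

(a) ETH: |A| = 6, |A ∩ B| = 3; needs |A ∩ B| ≤ |A ∖ B| — true.
(b) GBR: |A| = 9, |A ∩ B| = 5; needs |A ∩ B| < 6 — true.
(c) KEN: |A| = 7, |A ∩ B| = 3; needs |A ∩ B| / |A| > 1/3 — true.
(d) USA: |A| = 7, |A ∩ B| = 5; needs |A ∖ B| = 2 — true.

4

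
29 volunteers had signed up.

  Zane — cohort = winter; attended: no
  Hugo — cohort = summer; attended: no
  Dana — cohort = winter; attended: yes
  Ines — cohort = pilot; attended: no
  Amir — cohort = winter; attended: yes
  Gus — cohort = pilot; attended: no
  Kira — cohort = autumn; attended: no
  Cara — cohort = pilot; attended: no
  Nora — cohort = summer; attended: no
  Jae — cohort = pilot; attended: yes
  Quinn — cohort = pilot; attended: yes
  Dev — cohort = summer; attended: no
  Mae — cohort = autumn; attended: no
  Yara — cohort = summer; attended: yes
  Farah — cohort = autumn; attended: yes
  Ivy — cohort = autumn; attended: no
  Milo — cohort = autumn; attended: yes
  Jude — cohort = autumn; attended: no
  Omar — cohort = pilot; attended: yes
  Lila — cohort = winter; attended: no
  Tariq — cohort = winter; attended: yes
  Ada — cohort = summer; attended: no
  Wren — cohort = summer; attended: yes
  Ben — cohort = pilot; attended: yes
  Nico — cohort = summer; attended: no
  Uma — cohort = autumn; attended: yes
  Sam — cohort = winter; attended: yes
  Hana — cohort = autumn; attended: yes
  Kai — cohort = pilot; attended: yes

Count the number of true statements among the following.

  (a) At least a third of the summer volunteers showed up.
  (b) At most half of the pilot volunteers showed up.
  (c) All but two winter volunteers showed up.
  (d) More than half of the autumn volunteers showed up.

1

(a) summer: |A| = 7, |A ∩ B| = 2; needs |A ∩ B| / |A| ≥ 1/3 — false.
(b) pilot: |A| = 8, |A ∩ B| = 5; needs |A ∩ B| ≤ |A ∖ B| — false.
(c) winter: |A| = 6, |A ∩ B| = 4; needs |A ∖ B| = 2 — true.
(d) autumn: |A| = 8, |A ∩ B| = 4; needs |A ∩ B| > |A ∖ B| — false.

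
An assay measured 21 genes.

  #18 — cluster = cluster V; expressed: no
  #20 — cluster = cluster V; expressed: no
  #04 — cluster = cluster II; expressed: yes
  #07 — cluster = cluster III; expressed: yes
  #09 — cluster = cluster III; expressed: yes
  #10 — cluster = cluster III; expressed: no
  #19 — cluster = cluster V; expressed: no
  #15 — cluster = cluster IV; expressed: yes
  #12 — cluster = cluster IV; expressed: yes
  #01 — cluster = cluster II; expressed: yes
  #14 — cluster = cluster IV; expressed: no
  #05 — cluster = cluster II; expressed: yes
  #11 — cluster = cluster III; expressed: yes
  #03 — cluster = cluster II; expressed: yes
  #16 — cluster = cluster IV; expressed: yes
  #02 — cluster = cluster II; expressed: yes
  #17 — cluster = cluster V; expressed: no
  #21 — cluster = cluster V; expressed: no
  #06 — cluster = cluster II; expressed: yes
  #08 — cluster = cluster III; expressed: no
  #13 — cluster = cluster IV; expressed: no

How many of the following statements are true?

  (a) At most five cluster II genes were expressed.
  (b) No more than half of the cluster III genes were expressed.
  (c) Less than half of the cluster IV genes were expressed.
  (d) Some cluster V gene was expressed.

0

(a) cluster II: |A| = 6, |A ∩ B| = 6; needs |A ∩ B| ≤ 5 — false.
(b) cluster III: |A| = 5, |A ∩ B| = 3; needs |A ∩ B| ≤ |A ∖ B| — false.
(c) cluster IV: |A| = 5, |A ∩ B| = 3; needs |A ∩ B| < |A ∖ B| — false.
(d) cluster V: |A| = 5, |A ∩ B| = 0; needs A ∩ B ≠ ∅ (|A ∩ B| ≥ 1) — false.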